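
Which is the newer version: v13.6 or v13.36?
v13.36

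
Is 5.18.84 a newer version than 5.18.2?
Yes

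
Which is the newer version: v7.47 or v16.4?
v16.4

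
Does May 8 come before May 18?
Yes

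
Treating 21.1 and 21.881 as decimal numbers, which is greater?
21.881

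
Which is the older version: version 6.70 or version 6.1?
version 6.1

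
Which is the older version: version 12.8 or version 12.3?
version 12.3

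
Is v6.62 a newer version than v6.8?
Yes. Version numbers are compared segment by segment as integers, not as decimals: minor version 62 > 8, so v6.62 > v6.8 (even though the decimal 6.62 < 6.8).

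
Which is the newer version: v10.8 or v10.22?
v10.22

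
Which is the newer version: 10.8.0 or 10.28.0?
10.28.0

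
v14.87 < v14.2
False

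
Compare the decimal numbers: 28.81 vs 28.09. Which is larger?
28.81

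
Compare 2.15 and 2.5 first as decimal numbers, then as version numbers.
As decimals: 2.15 < 2.5. As versions: v2.15 > v2.5 (minor version 15 > 5).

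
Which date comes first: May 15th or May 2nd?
May 2nd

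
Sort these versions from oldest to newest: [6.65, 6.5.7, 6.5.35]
[6.5.7, 6.5.35, 6.65]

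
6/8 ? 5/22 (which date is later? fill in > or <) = >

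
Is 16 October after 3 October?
Yes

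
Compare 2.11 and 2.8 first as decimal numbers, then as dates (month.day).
As decimals: 2.11 < 2.8. As dates: 2/11 is later than 2/8 (day 11 > day 8).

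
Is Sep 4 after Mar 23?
Yes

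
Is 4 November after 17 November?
No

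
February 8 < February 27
True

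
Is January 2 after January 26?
No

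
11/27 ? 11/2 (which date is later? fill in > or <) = >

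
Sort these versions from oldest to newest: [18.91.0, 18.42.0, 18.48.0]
[18.42.0, 18.48.0, 18.91.0]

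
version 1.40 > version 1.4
True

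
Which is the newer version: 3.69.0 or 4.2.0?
4.2.0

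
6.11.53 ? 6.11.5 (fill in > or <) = >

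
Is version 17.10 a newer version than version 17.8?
Yes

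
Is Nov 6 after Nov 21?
No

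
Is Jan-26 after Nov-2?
No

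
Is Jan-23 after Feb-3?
No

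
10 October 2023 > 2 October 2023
True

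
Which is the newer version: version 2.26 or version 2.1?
version 2.26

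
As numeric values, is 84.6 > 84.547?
True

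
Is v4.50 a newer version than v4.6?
Yes. Version numbers are compared segment by segment as integers, not as decimals: minor version 50 > 6, so v4.50 > v4.6 (even though the decimal 4.50 < 4.6).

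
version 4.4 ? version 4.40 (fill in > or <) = <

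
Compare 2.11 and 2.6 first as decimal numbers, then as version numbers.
As decimals: 2.11 < 2.6. As versions: v2.11 > v2.6 (minor version 11 > 6).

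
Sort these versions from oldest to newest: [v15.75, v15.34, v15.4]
[v15.4, v15.34, v15.75]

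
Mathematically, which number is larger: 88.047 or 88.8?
88.8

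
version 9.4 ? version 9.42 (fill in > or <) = <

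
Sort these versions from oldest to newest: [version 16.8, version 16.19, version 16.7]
[version 16.7, version 16.8, version 16.19]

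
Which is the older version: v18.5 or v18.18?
v18.5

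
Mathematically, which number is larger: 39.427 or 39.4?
39.427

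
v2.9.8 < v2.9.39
True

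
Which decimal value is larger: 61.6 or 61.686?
61.686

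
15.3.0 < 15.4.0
True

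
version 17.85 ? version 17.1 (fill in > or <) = >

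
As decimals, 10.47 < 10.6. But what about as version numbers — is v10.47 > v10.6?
True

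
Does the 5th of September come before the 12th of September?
Yes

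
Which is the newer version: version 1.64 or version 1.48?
version 1.64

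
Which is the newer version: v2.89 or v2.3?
v2.89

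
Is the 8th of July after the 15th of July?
No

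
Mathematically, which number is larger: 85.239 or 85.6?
85.6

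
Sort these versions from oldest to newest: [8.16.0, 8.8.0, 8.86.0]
[8.8.0, 8.16.0, 8.86.0]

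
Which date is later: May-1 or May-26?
May-26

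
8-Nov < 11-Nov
True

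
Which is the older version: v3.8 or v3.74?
v3.8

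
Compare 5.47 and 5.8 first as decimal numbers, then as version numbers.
As decimals: 5.47 < 5.8. As versions: v5.47 > v5.8 (minor version 47 > 8).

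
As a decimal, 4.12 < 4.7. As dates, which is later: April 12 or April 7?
April 12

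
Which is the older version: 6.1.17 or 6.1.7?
6.1.7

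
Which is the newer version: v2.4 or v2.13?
v2.13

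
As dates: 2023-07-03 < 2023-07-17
True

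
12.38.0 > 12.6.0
True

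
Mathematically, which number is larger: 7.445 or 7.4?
7.445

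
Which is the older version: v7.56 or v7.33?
v7.33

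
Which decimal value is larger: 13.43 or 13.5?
13.5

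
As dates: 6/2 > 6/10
False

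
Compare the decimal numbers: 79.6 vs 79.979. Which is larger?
79.979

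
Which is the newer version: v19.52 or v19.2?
v19.52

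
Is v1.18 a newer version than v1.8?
Yes. Version numbers are compared segment by segment as integers, not as decimals: minor version 18 > 8, so v1.18 > v1.8 (even though the decimal 1.18 < 1.8).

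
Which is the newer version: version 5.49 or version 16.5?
version 16.5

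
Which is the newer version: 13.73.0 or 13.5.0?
13.73.0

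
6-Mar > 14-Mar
False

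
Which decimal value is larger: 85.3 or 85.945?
85.945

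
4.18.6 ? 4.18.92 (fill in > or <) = <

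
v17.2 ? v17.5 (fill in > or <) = <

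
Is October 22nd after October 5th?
Yes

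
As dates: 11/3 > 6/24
True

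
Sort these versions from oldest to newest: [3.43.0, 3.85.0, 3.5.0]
[3.5.0, 3.43.0, 3.85.0]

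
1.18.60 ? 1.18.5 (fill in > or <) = >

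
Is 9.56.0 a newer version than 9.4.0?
Yes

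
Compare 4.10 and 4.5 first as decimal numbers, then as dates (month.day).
As decimals: 4.10 < 4.5. As dates: 4/10 is later than 4/5 (day 10 > day 5).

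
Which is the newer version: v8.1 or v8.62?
v8.62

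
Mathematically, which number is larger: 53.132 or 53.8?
53.8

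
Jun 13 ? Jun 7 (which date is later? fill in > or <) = >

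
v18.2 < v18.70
True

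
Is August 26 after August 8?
Yes. Day 26 comes after day 8 in August — this is a date comparison, not a decimal one (the decimal 8.26 would be smaller than 8.8).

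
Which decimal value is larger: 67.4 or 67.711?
67.711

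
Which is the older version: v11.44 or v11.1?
v11.1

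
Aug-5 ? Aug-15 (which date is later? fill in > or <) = <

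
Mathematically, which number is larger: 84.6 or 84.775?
84.775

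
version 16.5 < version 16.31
True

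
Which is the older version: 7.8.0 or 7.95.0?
7.8.0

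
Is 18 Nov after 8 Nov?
Yes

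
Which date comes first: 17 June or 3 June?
3 June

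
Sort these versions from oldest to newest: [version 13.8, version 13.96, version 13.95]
[version 13.8, version 13.95, version 13.96]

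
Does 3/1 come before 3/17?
Yes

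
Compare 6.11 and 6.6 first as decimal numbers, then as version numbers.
As decimals: 6.11 < 6.6. As versions: v6.11 > v6.6 (minor version 11 > 6).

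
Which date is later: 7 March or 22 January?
7 March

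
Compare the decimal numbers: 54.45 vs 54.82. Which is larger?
54.82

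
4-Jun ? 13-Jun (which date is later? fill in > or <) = <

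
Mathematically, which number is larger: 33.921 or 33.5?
33.921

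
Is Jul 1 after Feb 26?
Yes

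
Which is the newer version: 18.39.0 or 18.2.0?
18.39.0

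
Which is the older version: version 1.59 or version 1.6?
version 1.6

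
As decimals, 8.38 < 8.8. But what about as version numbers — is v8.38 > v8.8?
True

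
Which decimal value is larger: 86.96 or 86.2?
86.96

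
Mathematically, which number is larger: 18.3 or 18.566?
18.566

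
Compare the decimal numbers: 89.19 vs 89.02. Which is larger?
89.19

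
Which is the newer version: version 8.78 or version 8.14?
version 8.78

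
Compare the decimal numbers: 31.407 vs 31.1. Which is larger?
31.407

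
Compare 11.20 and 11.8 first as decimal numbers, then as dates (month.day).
As decimals: 11.20 < 11.8. As dates: 11/20 is later than 11/8 (day 20 > day 8).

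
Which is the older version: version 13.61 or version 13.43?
version 13.43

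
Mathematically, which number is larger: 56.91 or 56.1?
56.91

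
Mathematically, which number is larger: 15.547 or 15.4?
15.547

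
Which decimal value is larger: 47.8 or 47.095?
47.8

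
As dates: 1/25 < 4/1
True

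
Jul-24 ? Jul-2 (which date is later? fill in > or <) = >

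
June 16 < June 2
False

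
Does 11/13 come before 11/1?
No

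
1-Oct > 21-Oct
False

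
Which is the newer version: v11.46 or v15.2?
v15.2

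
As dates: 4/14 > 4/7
True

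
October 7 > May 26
True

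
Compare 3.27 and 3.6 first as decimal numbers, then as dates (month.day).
As decimals: 3.27 < 3.6. As dates: 3/27 is later than 3/6 (day 27 > day 6).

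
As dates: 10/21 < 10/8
False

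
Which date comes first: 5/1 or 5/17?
5/1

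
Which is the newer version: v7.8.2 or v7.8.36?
v7.8.36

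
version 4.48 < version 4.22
False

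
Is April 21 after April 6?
Yes. Day 21 comes after day 6 in April — this is a date comparison, not a decimal one (the decimal 4.21 would be smaller than 4.6).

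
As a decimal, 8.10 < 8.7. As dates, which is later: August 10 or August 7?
August 10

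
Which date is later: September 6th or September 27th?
September 27th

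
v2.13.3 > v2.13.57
False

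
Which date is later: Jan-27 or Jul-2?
Jul-2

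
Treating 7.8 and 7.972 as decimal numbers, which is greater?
7.972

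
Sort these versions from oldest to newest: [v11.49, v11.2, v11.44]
[v11.2, v11.44, v11.49]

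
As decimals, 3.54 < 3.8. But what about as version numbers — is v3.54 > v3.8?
True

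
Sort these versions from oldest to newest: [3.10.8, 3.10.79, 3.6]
[3.6, 3.10.8, 3.10.79]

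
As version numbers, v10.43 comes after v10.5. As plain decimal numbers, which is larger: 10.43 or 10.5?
10.5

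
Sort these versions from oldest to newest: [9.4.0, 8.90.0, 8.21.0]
[8.21.0, 8.90.0, 9.4.0]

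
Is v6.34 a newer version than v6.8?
Yes. Version numbers are compared segment by segment as integers, not as decimals: minor version 34 > 8, so v6.34 > v6.8 (even though the decimal 6.34 < 6.8).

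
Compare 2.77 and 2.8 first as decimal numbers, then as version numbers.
As decimals: 2.77 < 2.8. As versions: v2.77 > v2.8 (minor version 77 > 8).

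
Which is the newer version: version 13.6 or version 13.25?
version 13.25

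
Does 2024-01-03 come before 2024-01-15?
Yes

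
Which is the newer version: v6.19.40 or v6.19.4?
v6.19.40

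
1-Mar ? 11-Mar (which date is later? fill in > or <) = <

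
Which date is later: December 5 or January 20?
December 5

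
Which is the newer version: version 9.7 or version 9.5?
version 9.7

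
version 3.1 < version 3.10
True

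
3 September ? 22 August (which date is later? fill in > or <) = >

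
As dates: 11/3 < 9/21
False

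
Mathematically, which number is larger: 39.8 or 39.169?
39.8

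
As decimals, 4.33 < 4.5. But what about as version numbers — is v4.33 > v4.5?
True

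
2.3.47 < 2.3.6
False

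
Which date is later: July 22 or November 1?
November 1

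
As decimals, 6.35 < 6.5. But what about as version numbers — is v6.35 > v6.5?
True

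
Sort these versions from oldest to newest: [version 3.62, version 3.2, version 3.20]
[version 3.2, version 3.20, version 3.62]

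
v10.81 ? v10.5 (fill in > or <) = >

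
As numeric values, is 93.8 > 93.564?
True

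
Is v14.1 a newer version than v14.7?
No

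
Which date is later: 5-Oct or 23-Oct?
23-Oct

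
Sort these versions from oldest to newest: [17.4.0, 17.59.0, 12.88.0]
[12.88.0, 17.4.0, 17.59.0]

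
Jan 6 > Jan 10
False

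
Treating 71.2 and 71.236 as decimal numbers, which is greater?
71.236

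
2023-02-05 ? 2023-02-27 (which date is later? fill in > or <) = <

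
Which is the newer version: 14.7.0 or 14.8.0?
14.8.0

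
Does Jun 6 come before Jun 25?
Yes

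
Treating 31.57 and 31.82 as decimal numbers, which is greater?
31.82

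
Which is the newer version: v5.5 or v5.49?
v5.49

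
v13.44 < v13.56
True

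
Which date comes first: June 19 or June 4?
June 4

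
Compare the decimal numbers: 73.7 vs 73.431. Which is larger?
73.7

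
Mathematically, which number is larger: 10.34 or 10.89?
10.89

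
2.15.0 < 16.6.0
True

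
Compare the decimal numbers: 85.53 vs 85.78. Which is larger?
85.78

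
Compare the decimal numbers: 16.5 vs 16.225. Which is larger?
16.5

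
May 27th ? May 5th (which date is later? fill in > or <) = >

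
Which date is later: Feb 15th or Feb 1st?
Feb 15th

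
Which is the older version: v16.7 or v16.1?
v16.1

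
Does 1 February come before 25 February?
Yes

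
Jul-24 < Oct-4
True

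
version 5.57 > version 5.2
True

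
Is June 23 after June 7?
Yes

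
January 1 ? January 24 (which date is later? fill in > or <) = <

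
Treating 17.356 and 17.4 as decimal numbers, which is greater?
17.4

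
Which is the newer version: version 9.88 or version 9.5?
version 9.88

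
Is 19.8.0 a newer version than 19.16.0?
No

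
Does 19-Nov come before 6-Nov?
No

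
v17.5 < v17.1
False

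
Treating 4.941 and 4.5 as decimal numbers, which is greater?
4.941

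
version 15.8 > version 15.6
True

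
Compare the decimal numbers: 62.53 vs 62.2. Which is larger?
62.53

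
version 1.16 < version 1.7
False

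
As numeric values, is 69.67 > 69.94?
False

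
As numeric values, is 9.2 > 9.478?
False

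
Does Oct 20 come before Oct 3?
No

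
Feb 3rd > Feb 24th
False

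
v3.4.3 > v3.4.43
False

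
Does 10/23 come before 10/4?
No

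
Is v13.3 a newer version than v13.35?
No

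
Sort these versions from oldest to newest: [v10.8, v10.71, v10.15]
[v10.8, v10.15, v10.71]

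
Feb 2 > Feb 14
False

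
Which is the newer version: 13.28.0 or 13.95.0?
13.95.0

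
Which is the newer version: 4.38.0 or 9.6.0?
9.6.0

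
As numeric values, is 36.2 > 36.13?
True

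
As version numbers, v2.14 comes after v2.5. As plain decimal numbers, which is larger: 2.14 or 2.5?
2.5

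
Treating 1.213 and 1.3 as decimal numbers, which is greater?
1.3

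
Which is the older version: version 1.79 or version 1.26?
version 1.26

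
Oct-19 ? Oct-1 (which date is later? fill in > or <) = >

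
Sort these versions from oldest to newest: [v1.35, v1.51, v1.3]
[v1.3, v1.35, v1.51]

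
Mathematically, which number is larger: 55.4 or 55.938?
55.938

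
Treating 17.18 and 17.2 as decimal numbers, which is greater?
17.2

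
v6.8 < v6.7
False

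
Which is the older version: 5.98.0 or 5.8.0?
5.8.0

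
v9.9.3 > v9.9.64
False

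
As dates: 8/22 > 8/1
True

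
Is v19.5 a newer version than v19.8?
No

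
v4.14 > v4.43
False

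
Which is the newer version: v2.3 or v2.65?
v2.65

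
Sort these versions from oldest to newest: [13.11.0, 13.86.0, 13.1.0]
[13.1.0, 13.11.0, 13.86.0]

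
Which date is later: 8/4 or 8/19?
8/19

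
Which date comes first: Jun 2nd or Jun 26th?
Jun 2nd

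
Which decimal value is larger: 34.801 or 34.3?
34.801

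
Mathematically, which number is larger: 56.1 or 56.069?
56.1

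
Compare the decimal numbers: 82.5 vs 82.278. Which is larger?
82.5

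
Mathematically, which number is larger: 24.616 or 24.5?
24.616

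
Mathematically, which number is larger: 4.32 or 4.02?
4.32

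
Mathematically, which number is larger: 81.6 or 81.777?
81.777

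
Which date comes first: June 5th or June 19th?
June 5th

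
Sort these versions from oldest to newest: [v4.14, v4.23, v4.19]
[v4.14, v4.19, v4.23]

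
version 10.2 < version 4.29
False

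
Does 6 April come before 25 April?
Yes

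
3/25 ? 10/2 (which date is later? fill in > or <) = <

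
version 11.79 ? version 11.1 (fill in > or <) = >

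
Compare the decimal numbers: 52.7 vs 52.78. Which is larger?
52.78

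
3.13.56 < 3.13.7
False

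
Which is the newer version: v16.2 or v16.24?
v16.24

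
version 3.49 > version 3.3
True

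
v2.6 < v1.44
False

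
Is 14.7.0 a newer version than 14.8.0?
No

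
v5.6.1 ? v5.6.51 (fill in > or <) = <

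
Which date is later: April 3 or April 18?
April 18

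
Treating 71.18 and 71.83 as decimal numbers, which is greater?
71.83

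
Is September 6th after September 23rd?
No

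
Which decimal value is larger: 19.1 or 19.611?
19.611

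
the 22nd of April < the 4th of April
False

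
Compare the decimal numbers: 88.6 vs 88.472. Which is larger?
88.6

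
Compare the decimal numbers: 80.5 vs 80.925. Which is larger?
80.925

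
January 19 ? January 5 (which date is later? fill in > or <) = >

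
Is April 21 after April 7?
Yes. Day 21 comes after day 7 in April — this is a date comparison, not a decimal one (the decimal 4.21 would be smaller than 4.7).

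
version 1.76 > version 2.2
False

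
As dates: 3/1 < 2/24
False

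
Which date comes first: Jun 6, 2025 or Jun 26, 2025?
Jun 6, 2025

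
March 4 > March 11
False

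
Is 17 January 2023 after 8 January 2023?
Yes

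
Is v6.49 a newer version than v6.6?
Yes. Version numbers are compared segment by segment as integers, not as decimals: minor version 49 > 6, so v6.49 > v6.6 (even though the decimal 6.49 < 6.6).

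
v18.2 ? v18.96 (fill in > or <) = <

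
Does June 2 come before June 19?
Yes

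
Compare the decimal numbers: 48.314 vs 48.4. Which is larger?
48.4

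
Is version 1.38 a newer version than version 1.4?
Yes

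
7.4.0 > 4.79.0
True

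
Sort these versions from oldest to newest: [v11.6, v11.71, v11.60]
[v11.6, v11.60, v11.71]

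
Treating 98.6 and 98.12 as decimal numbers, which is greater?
98.6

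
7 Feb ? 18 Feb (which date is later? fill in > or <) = <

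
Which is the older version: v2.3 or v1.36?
v1.36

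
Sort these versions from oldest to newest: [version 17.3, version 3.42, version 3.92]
[version 3.42, version 3.92, version 17.3]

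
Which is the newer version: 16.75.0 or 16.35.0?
16.75.0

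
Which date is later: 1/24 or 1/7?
1/24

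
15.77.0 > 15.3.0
True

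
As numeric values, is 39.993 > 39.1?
True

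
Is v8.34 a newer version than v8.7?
Yes. Version numbers are compared segment by segment as integers, not as decimals: minor version 34 > 7, so v8.34 > v8.7 (even though the decimal 8.34 < 8.7).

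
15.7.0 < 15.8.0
True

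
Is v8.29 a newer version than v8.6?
Yes. Version numbers are compared segment by segment as integers, not as decimals: minor version 29 > 6, so v8.29 > v8.6 (even though the decimal 8.29 < 8.6).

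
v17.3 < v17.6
True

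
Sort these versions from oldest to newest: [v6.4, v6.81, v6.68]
[v6.4, v6.68, v6.81]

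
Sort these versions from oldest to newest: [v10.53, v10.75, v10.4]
[v10.4, v10.53, v10.75]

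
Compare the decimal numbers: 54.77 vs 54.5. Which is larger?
54.77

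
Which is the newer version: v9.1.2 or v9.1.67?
v9.1.67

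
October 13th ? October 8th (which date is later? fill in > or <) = >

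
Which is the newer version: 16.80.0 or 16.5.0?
16.80.0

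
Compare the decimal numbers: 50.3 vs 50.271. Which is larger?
50.3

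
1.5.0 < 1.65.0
True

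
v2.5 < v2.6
True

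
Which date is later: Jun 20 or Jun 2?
Jun 20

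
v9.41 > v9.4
True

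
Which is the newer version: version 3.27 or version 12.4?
version 12.4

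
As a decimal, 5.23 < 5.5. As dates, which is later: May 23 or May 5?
May 23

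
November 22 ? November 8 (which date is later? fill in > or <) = >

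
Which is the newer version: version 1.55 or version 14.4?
version 14.4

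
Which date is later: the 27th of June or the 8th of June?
the 27th of June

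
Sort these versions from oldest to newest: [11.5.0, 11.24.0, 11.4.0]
[11.4.0, 11.5.0, 11.24.0]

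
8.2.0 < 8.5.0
True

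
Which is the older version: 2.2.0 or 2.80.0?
2.2.0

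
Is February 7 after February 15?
No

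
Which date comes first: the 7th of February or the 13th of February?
the 7th of February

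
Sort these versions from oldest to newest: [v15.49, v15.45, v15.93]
[v15.45, v15.49, v15.93]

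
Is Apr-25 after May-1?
No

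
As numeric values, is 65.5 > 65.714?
False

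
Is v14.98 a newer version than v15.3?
No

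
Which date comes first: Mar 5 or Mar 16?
Mar 5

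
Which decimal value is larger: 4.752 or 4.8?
4.8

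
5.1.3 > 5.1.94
False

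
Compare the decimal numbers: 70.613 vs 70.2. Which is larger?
70.613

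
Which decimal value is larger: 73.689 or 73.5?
73.689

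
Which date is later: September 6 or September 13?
September 13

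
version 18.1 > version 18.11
False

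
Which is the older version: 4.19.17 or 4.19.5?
4.19.5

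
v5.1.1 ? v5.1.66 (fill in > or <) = <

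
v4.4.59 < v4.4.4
False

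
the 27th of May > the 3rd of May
True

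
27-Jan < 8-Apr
True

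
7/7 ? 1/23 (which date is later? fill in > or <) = >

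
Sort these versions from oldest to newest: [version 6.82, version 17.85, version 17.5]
[version 6.82, version 17.5, version 17.85]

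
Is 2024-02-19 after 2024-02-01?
Yes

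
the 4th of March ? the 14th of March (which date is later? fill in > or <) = <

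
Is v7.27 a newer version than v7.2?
Yes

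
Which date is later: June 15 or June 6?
June 15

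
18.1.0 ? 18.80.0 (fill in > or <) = <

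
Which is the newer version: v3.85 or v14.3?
v14.3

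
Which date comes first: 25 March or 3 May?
25 March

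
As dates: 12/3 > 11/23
True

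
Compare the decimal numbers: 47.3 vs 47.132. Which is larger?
47.3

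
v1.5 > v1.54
False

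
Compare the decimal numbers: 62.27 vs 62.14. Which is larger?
62.27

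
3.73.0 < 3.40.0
False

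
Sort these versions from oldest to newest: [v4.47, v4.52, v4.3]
[v4.3, v4.47, v4.52]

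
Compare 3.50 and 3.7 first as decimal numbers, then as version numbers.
As decimals: 3.50 < 3.7. As versions: v3.50 > v3.7 (minor version 50 > 7).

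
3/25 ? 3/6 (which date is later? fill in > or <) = >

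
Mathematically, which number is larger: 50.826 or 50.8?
50.826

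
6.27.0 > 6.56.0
False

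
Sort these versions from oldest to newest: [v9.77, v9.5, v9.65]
[v9.5, v9.65, v9.77]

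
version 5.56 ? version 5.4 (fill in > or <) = >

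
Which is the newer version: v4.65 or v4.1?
v4.65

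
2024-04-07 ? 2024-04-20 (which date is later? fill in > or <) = <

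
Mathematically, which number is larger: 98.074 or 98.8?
98.8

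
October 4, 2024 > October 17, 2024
False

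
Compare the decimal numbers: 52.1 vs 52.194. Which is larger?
52.194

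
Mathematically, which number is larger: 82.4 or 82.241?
82.4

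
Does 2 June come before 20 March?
No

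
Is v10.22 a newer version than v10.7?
Yes. Version numbers are compared segment by segment as integers, not as decimals: minor version 22 > 7, so v10.22 > v10.7 (even though the decimal 10.22 < 10.7).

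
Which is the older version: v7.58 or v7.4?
v7.4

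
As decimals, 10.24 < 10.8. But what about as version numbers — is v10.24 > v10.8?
True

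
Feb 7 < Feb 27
True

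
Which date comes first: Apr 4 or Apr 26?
Apr 4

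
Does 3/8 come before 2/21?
No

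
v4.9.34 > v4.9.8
True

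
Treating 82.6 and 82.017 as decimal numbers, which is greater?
82.6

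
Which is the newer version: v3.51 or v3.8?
v3.51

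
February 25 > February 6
True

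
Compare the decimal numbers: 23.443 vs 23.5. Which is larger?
23.5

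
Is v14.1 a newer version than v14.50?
No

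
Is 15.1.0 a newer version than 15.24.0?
No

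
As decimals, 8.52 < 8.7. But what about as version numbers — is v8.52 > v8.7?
True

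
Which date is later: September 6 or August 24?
September 6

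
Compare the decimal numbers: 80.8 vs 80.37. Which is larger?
80.8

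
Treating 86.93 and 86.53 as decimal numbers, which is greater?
86.93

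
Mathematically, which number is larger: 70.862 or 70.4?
70.862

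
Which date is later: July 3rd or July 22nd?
July 22nd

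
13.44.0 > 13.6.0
True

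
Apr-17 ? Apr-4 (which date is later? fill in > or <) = >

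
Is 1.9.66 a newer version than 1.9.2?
Yes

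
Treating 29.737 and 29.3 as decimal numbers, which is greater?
29.737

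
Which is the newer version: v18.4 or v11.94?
v18.4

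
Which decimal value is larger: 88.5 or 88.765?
88.765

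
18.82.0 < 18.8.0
False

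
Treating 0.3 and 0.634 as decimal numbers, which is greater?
0.634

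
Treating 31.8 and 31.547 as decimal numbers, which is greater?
31.8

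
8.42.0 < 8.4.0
False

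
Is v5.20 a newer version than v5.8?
Yes. Version numbers are compared segment by segment as integers, not as decimals: minor version 20 > 8, so v5.20 > v5.8 (even though the decimal 5.20 < 5.8).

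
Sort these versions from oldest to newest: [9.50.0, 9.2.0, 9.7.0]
[9.2.0, 9.7.0, 9.50.0]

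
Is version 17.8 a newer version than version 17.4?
Yes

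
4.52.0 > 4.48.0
True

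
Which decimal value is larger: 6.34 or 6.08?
6.34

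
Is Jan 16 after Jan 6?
Yes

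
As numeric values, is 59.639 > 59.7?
False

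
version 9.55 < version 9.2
False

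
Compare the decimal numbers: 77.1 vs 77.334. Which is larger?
77.334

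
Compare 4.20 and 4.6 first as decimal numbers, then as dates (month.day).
As decimals: 4.20 < 4.6. As dates: 4/20 is later than 4/6 (day 20 > day 6).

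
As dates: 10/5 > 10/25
False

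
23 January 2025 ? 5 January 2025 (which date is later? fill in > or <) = >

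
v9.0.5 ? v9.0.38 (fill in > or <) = <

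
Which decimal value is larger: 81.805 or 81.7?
81.805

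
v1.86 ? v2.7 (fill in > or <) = <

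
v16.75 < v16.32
False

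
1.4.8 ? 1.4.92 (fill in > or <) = <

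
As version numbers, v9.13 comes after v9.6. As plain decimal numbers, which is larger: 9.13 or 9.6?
9.6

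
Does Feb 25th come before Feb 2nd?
No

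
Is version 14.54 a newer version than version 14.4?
Yes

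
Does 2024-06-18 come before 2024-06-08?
No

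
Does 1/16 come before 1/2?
No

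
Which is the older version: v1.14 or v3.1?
v1.14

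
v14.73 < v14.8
False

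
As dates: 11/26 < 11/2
False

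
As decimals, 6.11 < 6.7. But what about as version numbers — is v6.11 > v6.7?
True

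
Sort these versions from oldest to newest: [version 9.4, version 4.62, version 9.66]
[version 4.62, version 9.4, version 9.66]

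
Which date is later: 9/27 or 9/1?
9/27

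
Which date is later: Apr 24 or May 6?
May 6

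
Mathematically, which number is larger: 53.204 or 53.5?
53.5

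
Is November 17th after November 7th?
Yes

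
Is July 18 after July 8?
Yes. Day 18 comes after day 8 in July — this is a date comparison, not a decimal one (the decimal 7.18 would be smaller than 7.8).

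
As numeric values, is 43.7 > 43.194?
True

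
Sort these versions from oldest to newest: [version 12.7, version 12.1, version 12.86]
[version 12.1, version 12.7, version 12.86]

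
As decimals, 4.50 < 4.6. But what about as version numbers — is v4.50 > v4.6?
True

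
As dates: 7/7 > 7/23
False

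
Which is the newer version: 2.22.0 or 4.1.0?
4.1.0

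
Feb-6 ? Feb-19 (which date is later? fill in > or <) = <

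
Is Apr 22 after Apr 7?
Yes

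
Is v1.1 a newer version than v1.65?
No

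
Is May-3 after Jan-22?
Yes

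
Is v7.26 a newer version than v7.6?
Yes. Version numbers are compared segment by segment as integers, not as decimals: minor version 26 > 6, so v7.26 > v7.6 (even though the decimal 7.26 < 7.6).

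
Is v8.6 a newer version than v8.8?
No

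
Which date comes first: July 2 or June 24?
June 24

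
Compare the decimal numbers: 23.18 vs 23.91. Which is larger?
23.91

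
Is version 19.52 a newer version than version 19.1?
Yes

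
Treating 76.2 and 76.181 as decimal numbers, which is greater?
76.2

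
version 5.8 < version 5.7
False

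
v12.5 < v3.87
False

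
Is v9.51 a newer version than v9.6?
Yes. Version numbers are compared segment by segment as integers, not as decimals: minor version 51 > 6, so v9.51 > v9.6 (even though the decimal 9.51 < 9.6).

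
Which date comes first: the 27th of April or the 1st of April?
the 1st of April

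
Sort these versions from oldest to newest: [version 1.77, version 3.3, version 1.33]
[version 1.33, version 1.77, version 3.3]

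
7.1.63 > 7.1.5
True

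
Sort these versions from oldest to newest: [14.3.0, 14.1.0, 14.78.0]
[14.1.0, 14.3.0, 14.78.0]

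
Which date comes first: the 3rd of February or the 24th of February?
the 3rd of February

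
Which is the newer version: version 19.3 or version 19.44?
version 19.44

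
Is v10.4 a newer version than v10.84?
No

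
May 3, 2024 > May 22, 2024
False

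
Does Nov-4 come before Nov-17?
Yes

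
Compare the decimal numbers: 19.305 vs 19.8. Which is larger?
19.8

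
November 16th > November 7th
True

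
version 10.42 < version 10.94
True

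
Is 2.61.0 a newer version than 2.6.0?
Yes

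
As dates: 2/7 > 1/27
True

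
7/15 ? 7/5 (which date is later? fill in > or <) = >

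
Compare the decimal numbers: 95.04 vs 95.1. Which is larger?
95.1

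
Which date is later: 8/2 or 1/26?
8/2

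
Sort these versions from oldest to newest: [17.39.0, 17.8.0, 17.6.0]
[17.6.0, 17.8.0, 17.39.0]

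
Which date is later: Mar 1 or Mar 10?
Mar 10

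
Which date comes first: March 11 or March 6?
March 6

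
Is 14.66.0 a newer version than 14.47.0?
Yes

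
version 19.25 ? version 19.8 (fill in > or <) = >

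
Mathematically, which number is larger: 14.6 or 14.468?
14.6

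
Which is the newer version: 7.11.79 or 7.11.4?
7.11.79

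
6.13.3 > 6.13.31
False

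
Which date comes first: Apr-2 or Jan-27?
Jan-27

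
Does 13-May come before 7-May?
No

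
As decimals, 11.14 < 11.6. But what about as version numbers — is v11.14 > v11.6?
True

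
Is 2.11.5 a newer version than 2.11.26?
No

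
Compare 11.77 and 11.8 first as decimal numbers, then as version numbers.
As decimals: 11.77 < 11.8. As versions: v11.77 > v11.8 (minor version 77 > 8).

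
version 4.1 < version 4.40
True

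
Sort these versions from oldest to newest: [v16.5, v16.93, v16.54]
[v16.5, v16.54, v16.93]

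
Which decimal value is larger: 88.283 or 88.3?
88.3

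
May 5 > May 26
False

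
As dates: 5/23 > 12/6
False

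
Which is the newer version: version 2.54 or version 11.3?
version 11.3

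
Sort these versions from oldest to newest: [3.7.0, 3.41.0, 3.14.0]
[3.7.0, 3.14.0, 3.41.0]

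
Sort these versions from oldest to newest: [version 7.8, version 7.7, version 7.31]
[version 7.7, version 7.8, version 7.31]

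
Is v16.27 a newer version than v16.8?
Yes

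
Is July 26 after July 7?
Yes. Day 26 comes after day 7 in July — this is a date comparison, not a decimal one (the decimal 7.26 would be smaller than 7.7).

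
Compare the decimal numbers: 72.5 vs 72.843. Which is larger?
72.843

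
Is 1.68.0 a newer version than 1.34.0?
Yes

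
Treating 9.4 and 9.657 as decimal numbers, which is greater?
9.657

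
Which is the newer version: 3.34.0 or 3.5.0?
3.34.0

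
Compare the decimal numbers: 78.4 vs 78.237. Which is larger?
78.4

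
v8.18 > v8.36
False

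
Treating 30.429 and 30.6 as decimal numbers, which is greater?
30.6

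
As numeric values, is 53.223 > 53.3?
False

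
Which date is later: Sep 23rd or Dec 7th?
Dec 7th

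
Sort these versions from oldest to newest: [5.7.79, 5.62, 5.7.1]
[5.7.1, 5.7.79, 5.62]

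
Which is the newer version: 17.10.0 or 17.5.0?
17.10.0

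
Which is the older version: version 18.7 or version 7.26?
version 7.26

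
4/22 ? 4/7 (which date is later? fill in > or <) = >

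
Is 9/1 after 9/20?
No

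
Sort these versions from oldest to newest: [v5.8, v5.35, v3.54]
[v3.54, v5.8, v5.35]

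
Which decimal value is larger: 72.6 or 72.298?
72.6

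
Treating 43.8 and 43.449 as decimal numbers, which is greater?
43.8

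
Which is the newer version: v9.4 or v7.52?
v9.4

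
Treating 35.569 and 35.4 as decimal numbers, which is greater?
35.569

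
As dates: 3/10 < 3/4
False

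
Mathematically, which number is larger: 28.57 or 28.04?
28.57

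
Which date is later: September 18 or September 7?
September 18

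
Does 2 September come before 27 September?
Yes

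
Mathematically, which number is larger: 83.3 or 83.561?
83.561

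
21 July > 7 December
False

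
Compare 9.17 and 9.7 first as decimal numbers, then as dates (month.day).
As decimals: 9.17 < 9.7. As dates: 9/17 is later than 9/7 (day 17 > day 7).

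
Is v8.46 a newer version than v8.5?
Yes. Version numbers are compared segment by segment as integers, not as decimals: minor version 46 > 5, so v8.46 > v8.5 (even though the decimal 8.46 < 8.5).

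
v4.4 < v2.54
False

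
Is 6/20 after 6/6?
Yes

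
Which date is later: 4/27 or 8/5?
8/5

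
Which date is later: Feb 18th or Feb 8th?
Feb 18th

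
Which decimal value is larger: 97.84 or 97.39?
97.84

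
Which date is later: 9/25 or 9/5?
9/25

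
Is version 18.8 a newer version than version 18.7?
Yes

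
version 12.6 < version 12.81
True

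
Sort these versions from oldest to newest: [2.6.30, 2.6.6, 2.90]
[2.6.6, 2.6.30, 2.90]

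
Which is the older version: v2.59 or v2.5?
v2.5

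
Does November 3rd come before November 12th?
Yes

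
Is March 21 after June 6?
No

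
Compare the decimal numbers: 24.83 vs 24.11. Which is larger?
24.83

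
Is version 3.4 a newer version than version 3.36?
No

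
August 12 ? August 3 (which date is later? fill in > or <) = >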